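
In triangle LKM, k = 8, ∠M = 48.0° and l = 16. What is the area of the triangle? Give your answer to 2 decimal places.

area ≈ 47.56

Area = ½·l·k·sin M ≈ 47.561.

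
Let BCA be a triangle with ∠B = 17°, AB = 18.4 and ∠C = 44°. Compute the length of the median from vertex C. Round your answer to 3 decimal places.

14.618

The third angle is ∠A = 180° − ∠B − ∠C = 119.00°.
Law of sines: CA = AB·sin B/sin C ≈ 7.7443.
Law of sines: BC = AB·sin A/sin C ≈ 23.167.
Median from C: ½√(2·BC² + 2·CA² − AB²) ≈ 14.618.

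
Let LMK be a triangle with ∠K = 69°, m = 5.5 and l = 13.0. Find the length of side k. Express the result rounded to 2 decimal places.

By the law of cosines, k² = l² + m² − 2·l·m·cos K = 148, so k ≈ 12.166.

12.17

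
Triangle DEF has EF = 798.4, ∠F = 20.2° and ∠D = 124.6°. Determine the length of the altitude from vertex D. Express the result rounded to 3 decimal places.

h_D ≈ 193.060

The third angle is ∠E = 180° − ∠F − ∠D = 35.20°.
Law of sines: FD = EF·sin E/sin D ≈ 559.11.
Law of sines: DE = EF·sin F/sin D ≈ 334.92.
Area = ½·EF·FD·sin F ≈ 77069.
The altitude from D has length 2·area/EF ≈ 193.06.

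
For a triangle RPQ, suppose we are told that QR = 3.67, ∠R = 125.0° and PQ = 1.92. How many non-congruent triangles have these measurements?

0

QR·sin R = 3.67·sin(125.0°) ≈ 3.006.
Since ∠R is not acute, a triangle exists only if PQ > QR; here PQ ≤ QR, so there is no triangle.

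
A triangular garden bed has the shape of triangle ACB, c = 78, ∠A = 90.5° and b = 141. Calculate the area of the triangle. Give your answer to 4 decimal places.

area ≈ 5498.7906

Area = ½·c·b·sin A ≈ 5498.8.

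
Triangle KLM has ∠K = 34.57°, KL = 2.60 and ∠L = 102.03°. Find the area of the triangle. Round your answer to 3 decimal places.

The third angle is ∠M = 180° − ∠K − ∠L = 43.40°.
Law of sines: LM = KL·sin K/sin M ≈ 2.1471.
Law of sines: MK = KL·sin L/sin M ≈ 3.701.
Area = ½·KL·LM·sin L ≈ 2.73.

area ≈ 2.730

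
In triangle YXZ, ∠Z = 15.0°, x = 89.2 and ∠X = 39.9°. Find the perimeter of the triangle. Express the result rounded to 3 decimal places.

perimeter ≈ 238.963

The third angle is ∠Y = 180° − ∠X − ∠Z = 125.10°.
Law of sines: y = x·sin Y/sin X ≈ 113.77.
Law of sines: z = x·sin Z/sin X ≈ 35.991.
Semiperimeter s = (113.77+89.2+35.991)/2 = 119.48.
Perimeter = 113.77 + 89.2 + 35.991 = 238.96.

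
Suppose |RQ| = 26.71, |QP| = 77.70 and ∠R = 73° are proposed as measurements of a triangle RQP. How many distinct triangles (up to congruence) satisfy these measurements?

1

|RQ|·sin R = 26.71·sin(73°) ≈ 25.54.
Since |QP| ≥ |RQ|, exactly one triangle exists.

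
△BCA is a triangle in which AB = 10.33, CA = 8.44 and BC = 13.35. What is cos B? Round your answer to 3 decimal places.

0.775

By the law of cosines, cos B = (AB² + BC² − CA²) / (2·AB·BC) ≈ 0.77480, so ∠B ≈ 39.21°.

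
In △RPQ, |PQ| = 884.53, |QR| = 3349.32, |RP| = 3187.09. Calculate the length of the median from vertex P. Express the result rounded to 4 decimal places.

Median from P: ½√(2·|RP|² + 2·|PQ|² − |QR|²) ≈ 1632.6.

1632.6304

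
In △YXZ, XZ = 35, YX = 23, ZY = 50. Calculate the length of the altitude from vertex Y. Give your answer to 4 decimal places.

20.3820

Semiperimeter s = (35 + 50 + 23)/2 = 54.
Heron's formula: area = √(54·19·4·31) ≈ 356.68.
The altitude from Y has length 2·area/XZ ≈ 20.382.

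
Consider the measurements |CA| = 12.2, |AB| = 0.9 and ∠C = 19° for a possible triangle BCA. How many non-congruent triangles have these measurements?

0

|CA|·sin C = 12.2·sin(19°) ≈ 3.972.
Since |AB| = 0.9 < 3.972 = |CA| sin C, no triangle exists.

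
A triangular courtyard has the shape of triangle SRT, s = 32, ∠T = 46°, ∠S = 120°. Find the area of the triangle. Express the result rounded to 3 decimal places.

102.884

The third angle is ∠R = 180° − ∠T − ∠S = 14.00°.
Law of sines: r = s·sin R/sin S ≈ 8.9391.
Law of sines: t = s·sin T/sin S ≈ 26.58.
Area = ½·s·r·sin T ≈ 102.88.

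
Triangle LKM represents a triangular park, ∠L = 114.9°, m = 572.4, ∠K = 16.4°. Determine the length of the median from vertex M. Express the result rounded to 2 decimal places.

m_M ≈ 424.30

The third angle is ∠M = 180° − ∠L − ∠K = 48.70°.
Law of sines: l = m·sin L/sin M ≈ 691.09.
Law of sines: k = m·sin K/sin M ≈ 215.12.
Median from M: ½√(2·l² + 2·k² − m²) ≈ 424.3.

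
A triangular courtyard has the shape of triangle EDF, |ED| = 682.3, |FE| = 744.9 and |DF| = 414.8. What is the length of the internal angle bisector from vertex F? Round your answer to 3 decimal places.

449.478

By the law of cosines, cos F = (|DF|² + |FE|² − |ED|²) / (2·|DF|·|FE|) ≈ 0.42300, so ∠F ≈ 64.98°.
The bisector from F has length 2·|DF|·|FE|·cos(∠F/2)/(|DF|+|FE|) ≈ 449.48.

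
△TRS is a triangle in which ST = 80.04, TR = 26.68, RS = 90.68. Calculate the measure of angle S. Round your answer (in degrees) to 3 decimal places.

16.512

By the law of cosines, cos S = (RS² + ST² − TR²) / (2·RS·ST) ≈ 0.95876, so ∠S ≈ 16.51°.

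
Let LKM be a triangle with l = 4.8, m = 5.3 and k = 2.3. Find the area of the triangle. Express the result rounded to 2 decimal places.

Semiperimeter s = (4.8 + 2.3 + 5.3)/2 = 6.2.
Heron's formula: area = √(6.2·1.4·3.9·0.9) ≈ 5.5197.

5.52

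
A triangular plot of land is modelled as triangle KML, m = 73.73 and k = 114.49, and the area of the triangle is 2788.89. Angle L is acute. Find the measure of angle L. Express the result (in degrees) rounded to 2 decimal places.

From area = ½·k·m·sin L, we get sin L = 2·area/(k·m) ≈ 0.66077.
Taking the acute solution, ∠L ≈ 41.36°.

41.36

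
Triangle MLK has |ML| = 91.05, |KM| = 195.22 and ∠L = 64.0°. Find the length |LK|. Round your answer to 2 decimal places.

Law of sines: sin K = |ML|·sin L/|KM| ≈ 0.41919.
Since |KM| ≥ |ML|, only the acute value applies: ∠K ≈ 24.78°.
Then ∠M = 180° − ∠L − ∠K ≈ 91.22°.
Law of sines gives |LK| = |KM|·sin M/sin L ≈ 217.15.

217.15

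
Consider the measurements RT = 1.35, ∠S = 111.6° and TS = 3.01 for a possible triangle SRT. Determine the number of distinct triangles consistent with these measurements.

TS·sin S = 3.01·sin(111.6°) ≈ 2.799.
Since ∠S is not acute, a triangle exists only if RT > TS; here RT ≤ TS, so there is no triangle.

0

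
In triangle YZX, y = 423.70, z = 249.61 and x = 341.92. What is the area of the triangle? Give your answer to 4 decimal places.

area ≈ 42673.2565

Semiperimeter s = (423.7 + 249.61 + 341.92)/2 = 507.62.
Heron's formula: area = √(507.62·83.915·258·165.69) ≈ 42673.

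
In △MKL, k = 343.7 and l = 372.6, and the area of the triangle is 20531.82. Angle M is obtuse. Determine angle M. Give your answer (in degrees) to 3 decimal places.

∠M ≈ 161.298°

From area = ½·k·l·sin M, we get sin M = 2·area/(k·l) ≈ 0.32065.
Taking the obtuse solution, ∠M ≈ 161.30°.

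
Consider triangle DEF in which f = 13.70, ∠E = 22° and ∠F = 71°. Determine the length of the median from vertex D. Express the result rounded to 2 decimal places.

The third angle is ∠D = 180° − ∠E − ∠F = 87.00°.
Law of sines: d = f·sin D/sin F ≈ 14.47.
Law of sines: e = f·sin E/sin F ≈ 5.4278.
Median from D: ½√(2·e² + 2·f² − d²) ≈ 7.4989.

m_D ≈ 7.50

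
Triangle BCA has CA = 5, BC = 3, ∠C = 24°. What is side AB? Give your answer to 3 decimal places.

2.568

By the law of cosines, AB² = BC² + CA² − 2·BC·CA·cos C = 6.5936, so AB ≈ 2.5678.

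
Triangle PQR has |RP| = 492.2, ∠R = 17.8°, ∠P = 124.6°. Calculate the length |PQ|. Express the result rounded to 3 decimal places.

246.602

The third angle is ∠Q = 180° − ∠R − ∠P = 37.60°.
Law of sines: |PQ| = |RP|·sin R/sin Q ≈ 246.6.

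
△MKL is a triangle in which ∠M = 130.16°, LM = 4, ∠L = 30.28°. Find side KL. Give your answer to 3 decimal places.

The third angle is ∠K = 180° − ∠L − ∠M = 19.56°.
Law of sines: KL = LM·sin M/sin K ≈ 9.131.

9.131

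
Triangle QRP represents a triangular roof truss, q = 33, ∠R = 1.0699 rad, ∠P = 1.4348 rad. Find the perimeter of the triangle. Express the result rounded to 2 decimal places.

The third angle is ∠Q = π − ∠R − ∠P = 0.6369 rad.
Law of sines: r = q·sin R/sin Q ≈ 48.673.
Law of sines: p = q·sin P/sin Q ≈ 54.978.
Semiperimeter s = (33+48.673+54.978)/2 = 68.326.
Perimeter = 33 + 48.673 + 54.978 = 136.65.

perimeter ≈ 136.65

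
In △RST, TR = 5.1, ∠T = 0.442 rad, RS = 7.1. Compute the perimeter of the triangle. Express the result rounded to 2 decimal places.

23.57

Law of sines: sin S = TR·sin T/RS ≈ 0.30726.
Since RS ≥ TR, only the acute value applies: ∠S ≈ 0.312 rad.
Then ∠R = π − ∠T − ∠S ≈ 2.387 rad.
Law of sines gives ST = RS·sin R/sin T ≈ 11.366.
Semiperimeter s = (11.366+5.1+7.1)/2 = 11.783.
Perimeter = 11.366 + 5.1 + 7.1 = 23.566.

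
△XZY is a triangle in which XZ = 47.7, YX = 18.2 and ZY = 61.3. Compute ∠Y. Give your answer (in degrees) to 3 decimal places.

∠Y ≈ 35.629°

By the law of cosines, cos Y = (ZY² + YX² − XZ²) / (2·ZY·YX) ≈ 0.81281, so ∠Y ≈ 35.63°.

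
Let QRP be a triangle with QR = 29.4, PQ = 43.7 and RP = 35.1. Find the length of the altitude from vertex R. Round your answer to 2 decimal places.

h_R ≈ 23.52

Semiperimeter s = (35.1 + 43.7 + 29.4)/2 = 54.1.
Heron's formula: area = √(54.1·19·10.4·24.7) ≈ 513.85.
The altitude from R has length 2·area/PQ ≈ 23.517.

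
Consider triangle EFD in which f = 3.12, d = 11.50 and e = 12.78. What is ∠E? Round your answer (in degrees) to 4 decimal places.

By the law of cosines, cos E = (f² + d² − e²) / (2·f·d) ≈ -0.29744, so ∠E ≈ 107.30°.

107.3037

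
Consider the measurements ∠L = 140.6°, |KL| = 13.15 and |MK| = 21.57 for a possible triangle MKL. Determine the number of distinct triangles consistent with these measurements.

1

|KL|·sin L = 13.15·sin(140.6°) ≈ 8.347.
Since ∠L is not acute, a triangle exists only if |MK| > |KL|; here |MK| > |KL|, so there is exactly one triangle.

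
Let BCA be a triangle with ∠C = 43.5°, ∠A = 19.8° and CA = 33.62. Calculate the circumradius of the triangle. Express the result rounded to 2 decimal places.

The third angle is ∠B = 180° − ∠C − ∠A = 116.70°.
Law of sines: AB = CA·sin C/sin B ≈ 25.905.
Law of sines: BC = CA·sin A/sin B ≈ 12.748.
Circumradius = CA/(2 sin B) ≈ 18.816.

R ≈ 18.82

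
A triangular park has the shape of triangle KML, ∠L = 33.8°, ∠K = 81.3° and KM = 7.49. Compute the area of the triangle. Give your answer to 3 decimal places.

area ≈ 45.136

The third angle is ∠M = 180° − ∠L − ∠K = 64.90°.
Law of sines: ML = KM·sin K/sin L ≈ 13.309.
Law of sines: LK = KM·sin M/sin L ≈ 12.193.
Area = ½·KM·ML·sin M ≈ 45.136.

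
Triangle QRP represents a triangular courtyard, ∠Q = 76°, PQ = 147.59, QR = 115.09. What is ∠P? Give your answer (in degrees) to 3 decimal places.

By the law of cosines, RP² = PQ² + QR² − 2·PQ·QR·cos Q = 26810, so RP ≈ 163.74.
Law of cosines again: cos P = (RP² + PQ² − QR²)/(2·RP·PQ) ≈ 0.73134, so ∠P ≈ 43.00°.

∠P ≈ 43.001°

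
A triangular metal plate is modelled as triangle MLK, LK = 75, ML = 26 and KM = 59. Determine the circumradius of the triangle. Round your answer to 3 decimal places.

R ≈ 42.706

By the law of cosines, cos M = (KM² + ML² − LK²) / (2·KM·ML) ≈ -0.47849, so ∠M ≈ 118.59°.
Circumradius = LK/(2 sin M) ≈ 42.706.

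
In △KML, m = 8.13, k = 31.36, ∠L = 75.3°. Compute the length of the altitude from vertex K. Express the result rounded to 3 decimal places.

By the law of cosines, l² = k² + m² − 2·k·m·cos L = 920.15, so l ≈ 30.334.
Area = ½·k·m·sin L ≈ 123.31.
The altitude from K has length 2·area/k ≈ 7.8639.

h_K ≈ 7.864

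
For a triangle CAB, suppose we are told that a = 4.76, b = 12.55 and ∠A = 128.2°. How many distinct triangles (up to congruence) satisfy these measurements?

0

b·sin A = 12.55·sin(128.2°) ≈ 9.863.
Since ∠A is not acute, a triangle exists only if a > b; here a ≤ b, so there is no triangle.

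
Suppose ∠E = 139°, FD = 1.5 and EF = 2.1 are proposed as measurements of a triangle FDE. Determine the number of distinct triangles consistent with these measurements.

0

EF·sin E = 2.1·sin(139°) ≈ 1.378.
Since ∠E is not acute, a triangle exists only if FD > EF; here FD ≤ EF, so there is no triangle.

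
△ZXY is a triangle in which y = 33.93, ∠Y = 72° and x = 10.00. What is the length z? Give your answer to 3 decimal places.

35.660

Law of sines: sin X = x·sin Y/y ≈ 0.28030.
Since y ≥ x, only the acute value applies: ∠X ≈ 16.28°.
Then ∠Z = 180° − ∠Y − ∠X ≈ 91.72°.
Law of sines gives z = y·sin Z/sin Y ≈ 35.66.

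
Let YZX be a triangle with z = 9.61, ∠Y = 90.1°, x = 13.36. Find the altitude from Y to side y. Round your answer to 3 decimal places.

h_Y ≈ 7.795

By the law of cosines, y² = z² + x² − 2·z·x·cos Y = 271.29, so y ≈ 16.471.
Area = ½·z·x·sin Y ≈ 64.195.
The altitude from Y has length 2·area/y ≈ 7.7949.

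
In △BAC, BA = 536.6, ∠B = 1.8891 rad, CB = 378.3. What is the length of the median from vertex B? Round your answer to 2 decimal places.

By the law of cosines, AC² = CB² + BA² − 2·CB·BA·cos B = 5.5811e+05, so AC ≈ 747.07.
Median from B: ½√(2·CB² + 2·BA² − AC²) ≈ 275.68.

275.68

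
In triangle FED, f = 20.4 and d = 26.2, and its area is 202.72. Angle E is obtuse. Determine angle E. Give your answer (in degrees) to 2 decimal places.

From area = ½·d·f·sin E, we get sin E = 2·area/(d·f) ≈ 0.75857.
Taking the obtuse solution, ∠E ≈ 130.66°.

130.66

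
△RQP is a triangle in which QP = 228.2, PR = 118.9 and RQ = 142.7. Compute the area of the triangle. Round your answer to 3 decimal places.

area ≈ 7257.104

Semiperimeter s = (228.2 + 118.9 + 142.7)/2 = 244.9.
Heron's formula: area = √(244.9·16.7·126·102.2) ≈ 7257.1.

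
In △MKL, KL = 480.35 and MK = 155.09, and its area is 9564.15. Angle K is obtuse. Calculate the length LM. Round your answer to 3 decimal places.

From area = ½·MK·KL·sin K, we get sin K = 2·area/(MK·KL) ≈ 0.25676.
Taking the obtuse solution, ∠K ≈ 2.882 rad.
Law of cosines then gives LM ≈ 631.5.

631.497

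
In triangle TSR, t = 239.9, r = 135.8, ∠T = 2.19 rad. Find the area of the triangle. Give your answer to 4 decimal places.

Law of sines: sin R = r·sin T/t ≈ 0.46097.
Since t ≥ r, only the acute value applies: ∠R ≈ 0.479 rad.
Then ∠S = π − ∠T − ∠R ≈ 0.473 rad.
Law of sines gives s = t·sin S/sin T ≈ 134.07.
Area = ½·t·r·sin S ≈ 7413.5.

7413.4585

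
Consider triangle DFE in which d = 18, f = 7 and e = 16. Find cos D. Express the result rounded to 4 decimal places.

By the law of cosines, cos D = (f² + e² − d²) / (2·f·e) ≈ -0.08482, so ∠D ≈ 94.87°.

-0.0848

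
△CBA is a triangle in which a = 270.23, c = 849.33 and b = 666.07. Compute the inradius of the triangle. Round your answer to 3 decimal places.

Semiperimeter s = (849.33 + 666.07 + 270.23)/2 = 892.82.
Heron's formula: area = √(892.82·43.485·226.75·622.59) ≈ 74032.
Inradius = area/s = 74032/892.82 ≈ 82.92.

r ≈ 82.920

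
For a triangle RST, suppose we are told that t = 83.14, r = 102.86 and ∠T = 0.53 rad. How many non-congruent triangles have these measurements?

2

r·sin T = 102.86·sin(0.53 rad) ≈ 52.
Since r sin T < t < r (52 < 83.14 < 102.86), two triangles exist.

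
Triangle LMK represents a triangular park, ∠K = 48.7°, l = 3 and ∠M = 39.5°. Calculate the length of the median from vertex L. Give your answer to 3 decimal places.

1.454

The third angle is ∠L = 180° − ∠M − ∠K = 91.80°.
Law of sines: m = l·sin M/sin L ≈ 1.9092.
Law of sines: k = l·sin K/sin L ≈ 2.2549.
Median from L: ½√(2·m² + 2·k² − l²) ≈ 1.4542.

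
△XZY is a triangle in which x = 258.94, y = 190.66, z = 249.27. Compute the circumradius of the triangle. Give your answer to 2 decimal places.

By the law of cosines, cos X = (z² + y² − x²) / (2·z·y) ≈ 0.33073, so ∠X ≈ 1.2337 rad.
Circumradius = x/(2 sin X) ≈ 137.19.

137.19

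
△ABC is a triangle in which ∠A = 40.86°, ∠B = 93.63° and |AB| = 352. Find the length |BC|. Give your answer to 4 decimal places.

322.8087

The third angle is ∠C = 180° − ∠A − ∠B = 45.51°.
Law of sines: |BC| = |AB|·sin A/sin C ≈ 322.81.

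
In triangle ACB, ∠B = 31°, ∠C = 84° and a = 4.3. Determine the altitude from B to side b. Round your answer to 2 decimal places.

The third angle is ∠A = 180° − ∠C − ∠B = 65.00°.
Law of sines: c = a·sin C/sin A ≈ 4.7185.
Law of sines: b = a·sin B/sin A ≈ 2.4436.
Area = ½·a·c·sin B ≈ 5.225.
The altitude from B has length 2·area/b ≈ 4.2764.

h_B ≈ 4.28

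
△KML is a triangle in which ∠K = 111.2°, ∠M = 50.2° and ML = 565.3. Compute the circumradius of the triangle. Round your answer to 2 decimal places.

303.17

The third angle is ∠L = 180° − ∠K − ∠M = 18.60°.
Law of sines: LK = ML·sin M/sin K ≈ 465.84.
Law of sines: KM = ML·sin L/sin K ≈ 193.4.
Circumradius = ML/(2 sin K) ≈ 303.17.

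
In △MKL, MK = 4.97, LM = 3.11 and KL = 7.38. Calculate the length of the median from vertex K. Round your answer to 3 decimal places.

Median from K: ½√(2·MK² + 2·KL² − LM²) ≈ 6.0963.

m_K ≈ 6.096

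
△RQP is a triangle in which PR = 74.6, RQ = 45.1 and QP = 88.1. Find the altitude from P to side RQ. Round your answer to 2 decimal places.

h_P ≈ 74.58

Semiperimeter s = (88.1 + 74.6 + 45.1)/2 = 103.9.
Heron's formula: area = √(103.9·15.8·29.3·58.8) ≈ 1681.7.
The altitude from P has length 2·area/RQ ≈ 74.578.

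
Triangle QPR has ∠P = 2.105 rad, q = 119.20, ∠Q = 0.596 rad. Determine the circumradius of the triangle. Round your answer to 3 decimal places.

The third angle is ∠R = π − ∠Q − ∠P = 0.441 rad.
Law of sines: p = q·sin P/sin Q ≈ 182.76.
Law of sines: r = q·sin R/sin Q ≈ 90.562.
Circumradius = q/(2 sin Q) ≈ 106.18.

106.175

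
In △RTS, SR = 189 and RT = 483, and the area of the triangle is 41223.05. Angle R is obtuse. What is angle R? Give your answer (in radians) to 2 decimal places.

2.01

From area = ½·SR·RT·sin R, we get sin R = 2·area/(SR·RT) ≈ 0.90315.
Taking the obtuse solution, ∠R ≈ 2.015 rad.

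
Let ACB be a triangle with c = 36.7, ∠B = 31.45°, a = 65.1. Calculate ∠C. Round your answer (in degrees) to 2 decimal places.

29.54

By the law of cosines, b² = a² + c² − 2·a·c·cos B = 1508.5, so b ≈ 38.84.
Law of cosines again: cos C = (b² + a² − c²)/(2·b·a) ≈ 0.87002, so ∠C ≈ 29.54°.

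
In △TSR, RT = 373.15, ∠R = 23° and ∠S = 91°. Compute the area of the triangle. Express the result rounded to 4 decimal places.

area ≈ 24854.8542

The third angle is ∠T = 180° − ∠S − ∠R = 66.00°.
Law of sines: SR = RT·sin T/sin S ≈ 340.94.
Law of sines: TS = RT·sin R/sin S ≈ 145.82.
Area = ½·RT·SR·sin R ≈ 24855.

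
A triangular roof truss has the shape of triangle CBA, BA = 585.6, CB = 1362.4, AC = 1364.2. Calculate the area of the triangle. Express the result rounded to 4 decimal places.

389857.2681

Semiperimeter s = (585.6 + 1364.2 + 1362.4)/2 = 1656.1.
Heron's formula: area = √(1656.1·1070.5·291.9·293.7) ≈ 3.8986e+05.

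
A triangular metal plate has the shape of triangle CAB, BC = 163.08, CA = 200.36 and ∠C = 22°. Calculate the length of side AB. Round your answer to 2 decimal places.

78.41

By the law of cosines, AB² = BC² + CA² − 2·BC·CA·cos C = 6148.3, so AB ≈ 78.411.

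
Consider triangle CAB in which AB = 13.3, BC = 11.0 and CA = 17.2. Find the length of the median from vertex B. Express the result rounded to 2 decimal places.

Median from B: ½√(2·AB² + 2·BC² − CA²) ≈ 8.6594.

m_B ≈ 8.66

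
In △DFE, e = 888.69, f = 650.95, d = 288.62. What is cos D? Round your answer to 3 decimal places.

By the law of cosines, cos D = (f² + e² − d²) / (2·f·e) ≈ 0.97685, so ∠D ≈ 12.35°.

0.977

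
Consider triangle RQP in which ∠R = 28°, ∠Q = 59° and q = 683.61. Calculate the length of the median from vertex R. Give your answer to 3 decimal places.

The third angle is ∠P = 180° − ∠R − ∠Q = 93.00°.
Law of sines: r = q·sin R/sin Q ≈ 374.41.
Law of sines: p = q·sin P/sin Q ≈ 796.43.
Median from R: ½√(2·q² + 2·p² − r²) ≈ 718.17.

m_R ≈ 718.168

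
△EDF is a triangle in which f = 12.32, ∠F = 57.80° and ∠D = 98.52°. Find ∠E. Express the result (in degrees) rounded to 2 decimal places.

The third angle is ∠E = 180° − ∠D − ∠F = 23.68°.

23.68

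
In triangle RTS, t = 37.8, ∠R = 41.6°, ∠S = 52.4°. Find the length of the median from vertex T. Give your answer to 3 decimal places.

20.246

The third angle is ∠T = 180° − ∠S − ∠R = 86.00°.
Law of sines: r = t·sin R/sin T ≈ 25.158.
Law of sines: s = t·sin S/sin T ≈ 30.022.
Median from T: ½√(2·s² + 2·r² − t²) ≈ 20.246.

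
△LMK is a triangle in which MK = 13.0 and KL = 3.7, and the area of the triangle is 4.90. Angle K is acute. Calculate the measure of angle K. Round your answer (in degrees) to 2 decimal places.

∠K ≈ 11.76°

From area = ½·MK·KL·sin K, we get sin K = 2·area/(MK·KL) ≈ 0.20374.
Taking the acute solution, ∠K ≈ 11.76°.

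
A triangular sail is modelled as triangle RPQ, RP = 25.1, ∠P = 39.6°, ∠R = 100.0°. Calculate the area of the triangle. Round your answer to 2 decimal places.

305.10

The third angle is ∠Q = 180° − ∠R − ∠P = 40.40°.
Law of sines: PQ = RP·sin R/sin Q ≈ 38.139.
Law of sines: QR = RP·sin P/sin Q ≈ 24.686.
Area = ½·RP·PQ·sin P ≈ 305.1.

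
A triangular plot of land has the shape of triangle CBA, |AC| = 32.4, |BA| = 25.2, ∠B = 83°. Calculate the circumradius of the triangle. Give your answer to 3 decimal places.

R ≈ 16.322

Law of sines: sin C = |BA|·sin B/|AC| ≈ 0.77198.
Since |AC| ≥ |BA|, only the acute value applies: ∠C ≈ 50.53°.
Then ∠A = 180° − ∠B − ∠C ≈ 46.47°.
Law of sines gives |CB| = |AC|·sin A/sin B ≈ 23.666.
Circumradius = |AC|/(2 sin B) ≈ 16.322.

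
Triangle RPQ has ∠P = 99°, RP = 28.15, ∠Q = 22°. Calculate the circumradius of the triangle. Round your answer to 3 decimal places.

The third angle is ∠R = 180° − ∠P − ∠Q = 59.00°.
Law of sines: PQ = RP·sin R/sin Q ≈ 64.412.
Law of sines: QR = RP·sin P/sin Q ≈ 74.22.
Circumradius = RP/(2 sin Q) ≈ 37.573.

37.573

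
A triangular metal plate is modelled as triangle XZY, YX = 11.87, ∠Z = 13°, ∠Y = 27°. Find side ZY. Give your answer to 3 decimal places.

The third angle is ∠X = 180° − ∠Z − ∠Y = 140.00°.
Law of sines: ZY = YX·sin X/sin Z ≈ 33.918.

33.918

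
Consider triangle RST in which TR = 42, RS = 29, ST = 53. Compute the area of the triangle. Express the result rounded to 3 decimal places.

Semiperimeter s = (53 + 42 + 29)/2 = 62.
Heron's formula: area = √(62·9·20·33) ≈ 606.86.

area ≈ 606.861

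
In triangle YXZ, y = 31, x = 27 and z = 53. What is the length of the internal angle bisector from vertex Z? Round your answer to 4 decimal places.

By the law of cosines, cos Z = (y² + x² − z²) / (2·y·x) ≈ -0.66846, so ∠Z ≈ 131.95°.
The bisector from Z has length 2·y·x·cos(∠Z/2)/(y+x) ≈ 11.751.

11.7512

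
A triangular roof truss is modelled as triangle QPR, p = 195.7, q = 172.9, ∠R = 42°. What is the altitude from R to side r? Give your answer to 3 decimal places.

169.218

By the law of cosines, r² = q² + p² − 2·q·p·cos R = 17902, so r ≈ 133.8.
Area = ½·q·p·sin R ≈ 11321.
The altitude from R has length 2·area/r ≈ 169.22.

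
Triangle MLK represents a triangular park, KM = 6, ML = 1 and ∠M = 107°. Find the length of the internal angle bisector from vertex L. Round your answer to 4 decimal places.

t_L ≈ 1.4629

By the law of cosines, LK² = KM² + ML² − 2·KM·ML·cos M = 40.508, so LK ≈ 6.3646.
Law of cosines again: cos L = (ML² + LK² − KM²)/(2·ML·LK) ≈ 0.43274, so ∠L ≈ 64.36°.
The bisector from L has length 2·ML·LK·cos(∠L/2)/(ML+LK) ≈ 1.4629.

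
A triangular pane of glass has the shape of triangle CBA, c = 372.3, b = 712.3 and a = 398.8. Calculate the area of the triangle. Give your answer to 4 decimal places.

area ≈ 52555.7203

Semiperimeter s = (372.3 + 712.3 + 398.8)/2 = 741.7.
Heron's formula: area = √(741.7·369.4·29.4·342.9) ≈ 52556.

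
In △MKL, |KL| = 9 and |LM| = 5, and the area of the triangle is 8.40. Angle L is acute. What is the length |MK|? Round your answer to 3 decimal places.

From area = ½·|KL|·|LM|·sin L, we get sin L = 2·area/(|KL|·|LM|) ≈ 0.37333.
Taking the acute solution, ∠L ≈ 21.92°.
Law of cosines then gives |MK| ≈ 4.7442.

4.744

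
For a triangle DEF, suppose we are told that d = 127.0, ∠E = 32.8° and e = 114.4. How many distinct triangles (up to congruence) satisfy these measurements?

2

d·sin E = 127.0·sin(32.8°) ≈ 68.8.
Since d sin E < e < d (68.8 < 114.4 < 127.0), two triangles exist.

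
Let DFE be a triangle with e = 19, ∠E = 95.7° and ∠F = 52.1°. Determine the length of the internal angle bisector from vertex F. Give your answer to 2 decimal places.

The third angle is ∠D = 180° − ∠F − ∠E = 32.20°.
Law of sines: d = e·sin D/sin E ≈ 10.175.
Law of sines: f = e·sin F/sin E ≈ 15.067.
The bisector from F has length 2·e·d·cos(∠F/2)/(e+d) ≈ 11.906.

t_F ≈ 11.91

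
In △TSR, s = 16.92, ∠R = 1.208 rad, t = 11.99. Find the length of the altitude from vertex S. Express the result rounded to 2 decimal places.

h_S ≈ 11.21

By the law of cosines, r² = t² + s² − 2·t·s·cos R = 286.05, so r ≈ 16.913.
Area = ½·t·s·sin R ≈ 94.833.
The altitude from S has length 2·area/s ≈ 11.21.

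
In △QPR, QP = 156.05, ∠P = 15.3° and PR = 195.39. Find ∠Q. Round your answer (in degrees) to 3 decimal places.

∠Q ≈ 122.158°

By the law of cosines, RQ² = QP² + PR² − 2·QP·PR·cos P = 3709, so RQ ≈ 60.901.
Law of cosines again: cos Q = (RQ² + QP² − PR²)/(2·RQ·QP) ≈ -0.53225, so ∠Q ≈ 122.16°.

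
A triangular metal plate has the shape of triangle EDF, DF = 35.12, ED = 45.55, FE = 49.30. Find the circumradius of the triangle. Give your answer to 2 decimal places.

R ≈ 25.63

By the law of cosines, cos E = (FE² + ED² − DF²) / (2·FE·ED) ≈ 0.72850, so ∠E ≈ 43.24°.
Circumradius = DF/(2 sin E) ≈ 25.633.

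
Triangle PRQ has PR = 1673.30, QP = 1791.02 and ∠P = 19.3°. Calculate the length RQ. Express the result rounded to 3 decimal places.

592.204

By the law of cosines, RQ² = QP² + PR² − 2·QP·PR·cos P = 3.5071e+05, so RQ ≈ 592.2.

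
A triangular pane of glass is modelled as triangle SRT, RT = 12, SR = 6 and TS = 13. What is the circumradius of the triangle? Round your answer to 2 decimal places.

6.52

By the law of cosines, cos S = (TS² + SR² − RT²) / (2·TS·SR) ≈ 0.39103, so ∠S ≈ 66.98°.
Circumradius = RT/(2 sin S) ≈ 6.519.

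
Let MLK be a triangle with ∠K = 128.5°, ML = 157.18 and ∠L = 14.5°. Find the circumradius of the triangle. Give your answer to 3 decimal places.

The third angle is ∠M = 180° − ∠L − ∠K = 37.00°.
Law of sines: LK = ML·sin M/sin K ≈ 120.87.
Law of sines: KM = ML·sin L/sin K ≈ 50.287.
Circumradius = ML/(2 sin K) ≈ 100.42.

100.421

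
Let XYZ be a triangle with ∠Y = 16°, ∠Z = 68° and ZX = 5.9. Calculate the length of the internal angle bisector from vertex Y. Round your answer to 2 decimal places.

The third angle is ∠X = 180° − ∠Y − ∠Z = 96.00°.
Law of sines: YZ = ZX·sin X/sin Y ≈ 21.288.
Law of sines: XY = ZX·sin Z/sin Y ≈ 19.846.
The bisector from Y has length 2·XY·YZ·cos(∠Y/2)/(XY+YZ) ≈ 20.342.

20.34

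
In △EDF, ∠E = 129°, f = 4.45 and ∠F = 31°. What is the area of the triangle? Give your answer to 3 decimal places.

area ≈ 5.110

The third angle is ∠D = 180° − ∠F − ∠E = 20.00°.
Law of sines: e = f·sin E/sin F ≈ 6.7146.
Law of sines: d = f·sin D/sin F ≈ 2.9551.
Area = ½·f·e·sin D ≈ 5.1098.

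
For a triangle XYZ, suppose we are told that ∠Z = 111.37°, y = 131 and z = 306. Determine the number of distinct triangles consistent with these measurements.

1

y·sin Z = 131·sin(111.37°) ≈ 122.
Since ∠Z is not acute, a triangle exists only if z > y; here z > y, so there is exactly one triangle.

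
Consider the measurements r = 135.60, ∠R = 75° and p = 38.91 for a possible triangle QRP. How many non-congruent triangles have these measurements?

p·sin R = 38.91·sin(75°) ≈ 37.58.
Since r ≥ p, exactly one triangle exists.

1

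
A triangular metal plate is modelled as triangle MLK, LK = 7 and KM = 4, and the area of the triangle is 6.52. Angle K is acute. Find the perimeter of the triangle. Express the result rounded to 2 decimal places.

From area = ½·LK·KM·sin K, we get sin K = 2·area/(LK·KM) ≈ 0.46571.
Taking the acute solution, ∠K ≈ 27.76°.
Law of cosines then gives ML ≈ 3.9298.
Perimeter = 7 + 4 + 3.9298 = 14.93.

14.93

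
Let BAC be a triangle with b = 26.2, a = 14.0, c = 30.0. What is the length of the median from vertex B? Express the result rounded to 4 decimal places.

m_B ≈ 19.4008

Median from B: ½√(2·a² + 2·c² − b²) ≈ 19.401.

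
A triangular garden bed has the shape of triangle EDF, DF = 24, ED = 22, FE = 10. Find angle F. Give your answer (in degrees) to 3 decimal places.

By the law of cosines, cos F = (DF² + FE² − ED²) / (2·DF·FE) ≈ 0.40000, so ∠F ≈ 66.42°.

∠F ≈ 66.422°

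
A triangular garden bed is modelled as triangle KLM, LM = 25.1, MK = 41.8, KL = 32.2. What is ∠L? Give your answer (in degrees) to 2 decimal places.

92.85

By the law of cosines, cos L = (KL² + LM² − MK²) / (2·KL·LM) ≈ -0.04973, so ∠L ≈ 92.85°.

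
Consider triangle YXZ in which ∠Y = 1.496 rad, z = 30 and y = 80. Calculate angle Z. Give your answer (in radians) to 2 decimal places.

Law of sines: sin Z = z·sin Y/y ≈ 0.37395.
Since y ≥ z, only the acute value applies: ∠Z ≈ 0.383 rad.
Then ∠X = π − ∠Y − ∠Z ≈ 1.262 rad.

0.38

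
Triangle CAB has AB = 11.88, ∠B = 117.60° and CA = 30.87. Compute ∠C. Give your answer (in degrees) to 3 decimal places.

19.941

Law of sines: sin C = AB·sin B/CA ≈ 0.34105.
Since CA ≥ AB, only the acute value applies: ∠C ≈ 19.94°.
Then ∠A = 180° − ∠B − ∠C ≈ 42.46°.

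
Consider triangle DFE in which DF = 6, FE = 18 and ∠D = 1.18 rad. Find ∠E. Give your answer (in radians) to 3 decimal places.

Law of sines: sin E = DF·sin D/FE ≈ 0.30820.
Since FE ≥ DF, only the acute value applies: ∠E ≈ 0.313 rad.
Then ∠F = π − ∠D − ∠E ≈ 1.648 rad.

0.313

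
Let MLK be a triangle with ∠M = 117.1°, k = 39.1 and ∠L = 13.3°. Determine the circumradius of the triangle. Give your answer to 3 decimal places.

25.672

The third angle is ∠K = 180° − ∠M − ∠L = 49.60°.
Law of sines: m = k·sin M/sin K ≈ 45.707.
Law of sines: l = k·sin L/sin K ≈ 11.812.
Circumradius = k/(2 sin K) ≈ 25.672.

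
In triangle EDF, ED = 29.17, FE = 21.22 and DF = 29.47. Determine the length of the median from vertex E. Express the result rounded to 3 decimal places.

m_E ≈ 20.820

Median from E: ½√(2·FE² + 2·ED² − DF²) ≈ 20.82.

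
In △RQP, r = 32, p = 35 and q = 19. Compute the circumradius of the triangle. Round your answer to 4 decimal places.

17.6535

By the law of cosines, cos R = (q² + p² − r²) / (2·q·p) ≈ 0.42256, so ∠R ≈ 1.135 rad.
Circumradius = r/(2 sin R) ≈ 17.653.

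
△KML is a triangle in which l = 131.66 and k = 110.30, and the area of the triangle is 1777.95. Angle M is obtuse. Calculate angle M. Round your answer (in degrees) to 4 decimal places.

From area = ½·l·k·sin M, we get sin M = 2·area/(l·k) ≈ 0.24486.
Taking the obtuse solution, ∠M ≈ 165.83°.

165.8264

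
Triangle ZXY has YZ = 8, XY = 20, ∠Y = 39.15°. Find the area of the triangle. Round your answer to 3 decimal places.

Area = ½·XY·YZ·sin Y ≈ 50.508.

50.508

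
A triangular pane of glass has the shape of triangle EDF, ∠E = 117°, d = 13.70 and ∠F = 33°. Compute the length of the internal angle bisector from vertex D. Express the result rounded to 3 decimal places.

t_D ≈ 17.892

The third angle is ∠D = 180° − ∠F − ∠E = 30.00°.
Law of sines: e = d·sin E/sin D ≈ 24.414.
Law of sines: f = d·sin F/sin D ≈ 14.923.
The bisector from D has length 2·f·e·cos(∠D/2)/(f+e) ≈ 17.892.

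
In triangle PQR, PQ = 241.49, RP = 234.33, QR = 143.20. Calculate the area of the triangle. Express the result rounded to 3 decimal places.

area ≈ 16224.301

Semiperimeter s = (143.2 + 234.33 + 241.49)/2 = 309.51.
Heron's formula: area = √(309.51·166.31·75.18·68.02) ≈ 16224.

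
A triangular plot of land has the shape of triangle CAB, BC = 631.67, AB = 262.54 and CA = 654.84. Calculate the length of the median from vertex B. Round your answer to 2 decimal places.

Median from B: ½√(2·AB² + 2·BC² − CA²) ≈ 356.04.

m_B ≈ 356.04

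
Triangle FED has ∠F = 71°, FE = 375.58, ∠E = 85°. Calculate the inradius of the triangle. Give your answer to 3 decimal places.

The third angle is ∠D = 180° − ∠F − ∠E = 24.00°.
Law of sines: ED = FE·sin F/sin D ≈ 873.09.
Law of sines: DF = FE·sin E/sin D ≈ 919.88.
Area = ½·FE·ED·sin E ≈ 1.6333e+05.
Semiperimeter s = (873.09+919.88+375.58)/2 = 1084.3.
Inradius = area/s = 1.6333e+05/1084.3 ≈ 150.64.

150.638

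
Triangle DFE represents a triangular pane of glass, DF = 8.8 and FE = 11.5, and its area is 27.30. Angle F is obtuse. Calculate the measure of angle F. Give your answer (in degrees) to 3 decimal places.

147.349

From area = ½·DF·FE·sin F, we get sin F = 2·area/(DF·FE) ≈ 0.53953.
Taking the obtuse solution, ∠F ≈ 147.35°.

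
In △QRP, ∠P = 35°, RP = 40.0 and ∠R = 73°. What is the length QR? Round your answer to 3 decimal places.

24.124

The third angle is ∠Q = 180° − ∠R − ∠P = 72.00°.
Law of sines: QR = RP·sin P/sin Q ≈ 24.124.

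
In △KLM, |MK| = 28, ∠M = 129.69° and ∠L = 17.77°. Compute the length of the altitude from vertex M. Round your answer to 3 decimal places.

The third angle is ∠K = 180° − ∠L − ∠M = 32.54°.
Law of sines: |LM| = |MK|·sin K/sin L ≈ 49.348.
Law of sines: |KL| = |MK|·sin M/sin L ≈ 70.598.
Area = ½·|MK|·|LM|·sin M ≈ 531.63.
The altitude from M has length 2·area/|KL| ≈ 15.061.

15.061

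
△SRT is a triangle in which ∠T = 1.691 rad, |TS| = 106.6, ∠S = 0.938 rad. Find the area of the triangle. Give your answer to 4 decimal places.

area ≈ 9274.5525

The third angle is ∠R = π − ∠T − ∠S = 0.513 rad.
Law of sines: |RT| = |TS|·sin S/sin R ≈ 175.27.
Law of sines: |SR| = |TS|·sin T/sin R ≈ 215.79.
Area = ½·|TS|·|RT|·sin T ≈ 9274.6.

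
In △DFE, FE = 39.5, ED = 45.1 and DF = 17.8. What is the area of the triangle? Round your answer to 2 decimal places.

Semiperimeter s = (39.5 + 45.1 + 17.8)/2 = 51.2.
Heron's formula: area = √(51.2·11.7·6.1·33.4) ≈ 349.35.

area ≈ 349.35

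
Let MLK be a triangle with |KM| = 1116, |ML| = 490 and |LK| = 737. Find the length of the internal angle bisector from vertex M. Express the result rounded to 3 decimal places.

By the law of cosines, cos M = (|KM|² + |ML|² − |LK|²) / (2·|KM|·|ML|) ≈ 0.86167, so ∠M ≈ 30.50°.
The bisector from M has length 2·|KM|·|ML|·cos(∠M/2)/(|KM|+|ML|) ≈ 657.02.

657.023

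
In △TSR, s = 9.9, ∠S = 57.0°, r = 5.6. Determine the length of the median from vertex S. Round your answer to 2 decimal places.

7.77

Law of sines: sin R = r·sin S/s ≈ 0.47440.
Since s ≥ r, only the acute value applies: ∠R ≈ 28.32°.
Then ∠T = 180° − ∠S − ∠R ≈ 94.68°.
Law of sines gives t = s·sin T/sin S ≈ 11.765.
Median from S: ½√(2·r² + 2·t² − s²) ≈ 7.7708.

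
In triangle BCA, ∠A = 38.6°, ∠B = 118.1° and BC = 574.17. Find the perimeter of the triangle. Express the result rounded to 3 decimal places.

The third angle is ∠C = 180° − ∠A − ∠B = 23.30°.
Law of sines: CA = BC·sin B/sin A ≈ 811.84.
Law of sines: AB = BC·sin C/sin A ≈ 364.03.
Semiperimeter s = (811.84+364.03+574.17)/2 = 875.02.
Perimeter = 811.84 + 364.03 + 574.17 = 1750.

perimeter ≈ 1750.040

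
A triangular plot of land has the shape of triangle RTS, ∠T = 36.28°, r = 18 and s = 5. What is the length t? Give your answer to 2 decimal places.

By the law of cosines, t² = s² + r² − 2·s·r·cos T = 203.9, so t ≈ 14.279.

14.28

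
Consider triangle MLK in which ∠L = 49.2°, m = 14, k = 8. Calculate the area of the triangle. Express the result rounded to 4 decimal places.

Area = ½·k·m·sin L ≈ 42.392.

area ≈ 42.3917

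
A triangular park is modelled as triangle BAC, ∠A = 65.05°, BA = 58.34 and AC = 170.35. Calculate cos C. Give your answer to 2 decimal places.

By the law of cosines, CB² = BA² + AC² − 2·BA·AC·cos A = 24038, so CB ≈ 155.04.
Law of cosines again: cos C = (AC² + CB² − BA²)/(2·AC·CB) ≈ 0.94000, so ∠C ≈ 19.95°.

0.94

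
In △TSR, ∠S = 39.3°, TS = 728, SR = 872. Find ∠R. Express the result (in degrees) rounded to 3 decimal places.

56.203

By the law of cosines, RT² = TS² + SR² − 2·TS·SR·cos S = 3.0788e+05, so RT ≈ 554.87.
Law of cosines again: cos R = (SR² + RT² − TS²)/(2·SR·RT) ≈ 0.55625, so ∠R ≈ 56.20°.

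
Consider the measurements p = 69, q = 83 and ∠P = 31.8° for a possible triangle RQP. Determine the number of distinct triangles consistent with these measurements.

q·sin P = 83·sin(31.8°) ≈ 43.74.
Since q sin P < p < q (43.74 < 69 < 83), two triangles exist.

2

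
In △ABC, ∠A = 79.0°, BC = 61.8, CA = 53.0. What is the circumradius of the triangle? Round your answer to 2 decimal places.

R ≈ 31.48

Law of sines: sin B = CA·sin A/BC ≈ 0.84185.
Since BC ≥ CA, only the acute value applies: ∠B ≈ 57.34°.
Then ∠C = 180° − ∠A − ∠B ≈ 43.66°.
Law of sines gives AB = BC·sin C/sin A ≈ 43.467.
Circumradius = BC/(2 sin A) ≈ 31.478.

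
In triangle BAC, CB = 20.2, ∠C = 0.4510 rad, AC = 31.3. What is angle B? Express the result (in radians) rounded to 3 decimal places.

∠B ≈ 2.100 rad

By the law of cosines, BA² = AC² + CB² − 2·AC·CB·cos C = 249.65, so BA ≈ 15.8.
Law of cosines again: cos B = (CB² + BA² − AC²)/(2·CB·BA) ≈ -0.50445, so ∠B ≈ 2.0995 rad.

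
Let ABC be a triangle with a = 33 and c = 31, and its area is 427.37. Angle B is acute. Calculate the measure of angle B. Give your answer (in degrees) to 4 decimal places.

∠B ≈ 56.6703°

From area = ½·c·a·sin B, we get sin B = 2·area/(c·a) ≈ 0.83552.
Taking the acute solution, ∠B ≈ 56.67°.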